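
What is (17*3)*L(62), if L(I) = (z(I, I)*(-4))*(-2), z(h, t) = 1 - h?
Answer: -24888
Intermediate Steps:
L(I) = 8 - 8*I (L(I) = ((1 - I)*(-4))*(-2) = (-4 + 4*I)*(-2) = 8 - 8*I)
(17*3)*L(62) = (17*3)*(8 - 8*62) = 51*(8 - 496) = 51*(-488) = -24888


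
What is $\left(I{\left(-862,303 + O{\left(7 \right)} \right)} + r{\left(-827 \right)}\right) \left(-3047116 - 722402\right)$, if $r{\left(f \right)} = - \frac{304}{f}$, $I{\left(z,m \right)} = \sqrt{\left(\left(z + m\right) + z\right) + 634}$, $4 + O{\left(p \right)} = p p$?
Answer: $- \frac{1145933472}{827} - 3769518 i \sqrt{742} \approx -1.3857 \cdot 10^{6} - 1.0268 \cdot 10^{8} i$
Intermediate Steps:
$O{\left(p \right)} = -4 + p^{2}$ ($O{\left(p \right)} = -4 + p p = -4 + p^{2}$)
$I{\left(z,m \right)} = \sqrt{634 + m + 2 z}$ ($I{\left(z,m \right)} = \sqrt{\left(\left(m + z\right) + z\right) + 634} = \sqrt{\left(m + 2 z\right) + 634} = \sqrt{634 + m + 2 z}$)
$\left(I{\left(-862,303 + O{\left(7 \right)} \right)} + r{\left(-827 \right)}\right) \left(-3047116 - 722402\right) = \left(\sqrt{634 + \left(303 - \left(4 - 7^{2}\right)\right) + 2 \left(-862\right)} - \frac{304}{-827}\right) \left(-3047116 - 722402\right) = \left(\sqrt{634 + \left(303 + \left(-4 + 49\right)\right) - 1724} - - \frac{304}{827}\right) \left(-3769518\right) = \left(\sqrt{634 + \left(303 + 45\right) - 1724} + \frac{304}{827}\right) \left(-3769518\right) = \left(\sqrt{634 + 348 - 1724} + \frac{304}{827}\right) \left(-3769518\right) = \left(\sqrt{-742} + \frac{304}{827}\right) \left(-3769518\right) = \left(i \sqrt{742} + \frac{304}{827}\right) \left(-3769518\right) = \left(\frac{304}{827} + i \sqrt{742}\right) \left(-3769518\right) = - \frac{1145933472}{827} - 3769518 i \sqrt{742}$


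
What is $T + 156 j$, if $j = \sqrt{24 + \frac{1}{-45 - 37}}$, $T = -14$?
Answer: $-14 + \frac{78 \sqrt{161294}}{41} \approx 750.05$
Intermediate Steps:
$j = \frac{\sqrt{161294}}{82}$ ($j = \sqrt{24 + \frac{1}{-82}} = \sqrt{24 - \frac{1}{82}} = \sqrt{\frac{1967}{82}} = \frac{\sqrt{161294}}{82} \approx 4.8977$)
$T + 156 j = -14 + 156 \frac{\sqrt{161294}}{82} = -14 + \frac{78 \sqrt{161294}}{41}$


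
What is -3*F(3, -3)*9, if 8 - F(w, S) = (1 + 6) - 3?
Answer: -108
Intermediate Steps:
F(w, S) = 4 (F(w, S) = 8 - ((1 + 6) - 3) = 8 - (7 - 3) = 8 - 1*4 = 8 - 4 = 4)
-3*F(3, -3)*9 = -3*4*9 = -12*9 = -108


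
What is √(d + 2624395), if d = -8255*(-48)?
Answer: √3020635 ≈ 1738.0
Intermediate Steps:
d = 396240
√(d + 2624395) = √(396240 + 2624395) = √3020635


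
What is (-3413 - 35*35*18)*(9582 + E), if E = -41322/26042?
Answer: -3176421682743/13021 ≈ -2.4395e+8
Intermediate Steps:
E = -20661/13021 (E = -41322*1/26042 = -20661/13021 ≈ -1.5867)
(-3413 - 35*35*18)*(9582 + E) = (-3413 - 35*35*18)*(9582 - 20661/13021) = (-3413 - 1225*18)*(124746561/13021) = (-3413 - 22050)*(124746561/13021) = -25463*124746561/13021 = -3176421682743/13021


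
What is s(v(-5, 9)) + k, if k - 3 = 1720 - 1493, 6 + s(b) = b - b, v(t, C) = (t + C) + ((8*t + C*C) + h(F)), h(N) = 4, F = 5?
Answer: 224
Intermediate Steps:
v(t, C) = 4 + C + C**2 + 9*t (v(t, C) = (t + C) + ((8*t + C*C) + 4) = (C + t) + ((8*t + C**2) + 4) = (C + t) + ((C**2 + 8*t) + 4) = (C + t) + (4 + C**2 + 8*t) = 4 + C + C**2 + 9*t)
s(b) = -6 (s(b) = -6 + (b - b) = -6 + 0 = -6)
k = 230 (k = 3 + (1720 - 1493) = 3 + 227 = 230)
s(v(-5, 9)) + k = -6 + 230 = 224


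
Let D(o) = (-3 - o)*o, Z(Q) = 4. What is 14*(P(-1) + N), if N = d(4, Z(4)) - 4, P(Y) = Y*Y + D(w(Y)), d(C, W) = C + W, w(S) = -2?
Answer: 98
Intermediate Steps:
D(o) = o*(-3 - o)
P(Y) = 2 + Y² (P(Y) = Y*Y - 1*(-2)*(3 - 2) = Y² - 1*(-2)*1 = Y² + 2 = 2 + Y²)
N = 4 (N = (4 + 4) - 4 = 8 - 4 = 4)
14*(P(-1) + N) = 14*((2 + (-1)²) + 4) = 14*((2 + 1) + 4) = 14*(3 + 4) = 14*7 = 98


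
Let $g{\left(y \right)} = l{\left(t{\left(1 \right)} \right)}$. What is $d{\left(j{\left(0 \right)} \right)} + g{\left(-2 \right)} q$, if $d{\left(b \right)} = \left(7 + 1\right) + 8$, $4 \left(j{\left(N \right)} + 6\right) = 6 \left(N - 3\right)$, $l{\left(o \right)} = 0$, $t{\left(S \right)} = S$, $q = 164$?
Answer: $16$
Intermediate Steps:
$g{\left(y \right)} = 0$
$j{\left(N \right)} = - \frac{21}{2} + \frac{3 N}{2}$ ($j{\left(N \right)} = -6 + \frac{6 \left(N - 3\right)}{4} = -6 + \frac{6 \left(-3 + N\right)}{4} = -6 + \frac{-18 + 6 N}{4} = -6 + \left(- \frac{9}{2} + \frac{3 N}{2}\right) = - \frac{21}{2} + \frac{3 N}{2}$)
$d{\left(b \right)} = 16$ ($d{\left(b \right)} = 8 + 8 = 16$)
$d{\left(j{\left(0 \right)} \right)} + g{\left(-2 \right)} q = 16 + 0 \cdot 164 = 16 + 0 = 16$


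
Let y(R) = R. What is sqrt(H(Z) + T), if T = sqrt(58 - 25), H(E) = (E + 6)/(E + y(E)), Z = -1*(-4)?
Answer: sqrt(5 + 4*sqrt(33))/2 ≈ 2.6447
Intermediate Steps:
Z = 4
H(E) = (6 + E)/(2*E) (H(E) = (E + 6)/(E + E) = (6 + E)/((2*E)) = (6 + E)*(1/(2*E)) = (6 + E)/(2*E))
T = sqrt(33) ≈ 5.7446
sqrt(H(Z) + T) = sqrt((1/2)*(6 + 4)/4 + sqrt(33)) = sqrt((1/2)*(1/4)*10 + sqrt(33)) = sqrt(5/4 + sqrt(33))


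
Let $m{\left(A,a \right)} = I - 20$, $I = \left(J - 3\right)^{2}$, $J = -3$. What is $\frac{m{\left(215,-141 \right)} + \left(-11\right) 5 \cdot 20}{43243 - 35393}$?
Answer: $- \frac{542}{3925} \approx -0.13809$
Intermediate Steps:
$I = 36$ ($I = \left(-3 - 3\right)^{2} = \left(-6\right)^{2} = 36$)
$m{\left(A,a \right)} = 16$ ($m{\left(A,a \right)} = 36 - 20 = 16$)
$\frac{m{\left(215,-141 \right)} + \left(-11\right) 5 \cdot 20}{43243 - 35393} = \frac{16 + \left(-11\right) 5 \cdot 20}{43243 - 35393} = \frac{16 - 1100}{7850} = \left(16 - 1100\right) \frac{1}{7850} = \left(-1084\right) \frac{1}{7850} = - \frac{542}{3925}$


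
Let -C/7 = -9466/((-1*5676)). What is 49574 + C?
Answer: 140657881/2838 ≈ 49562.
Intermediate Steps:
C = -33131/2838 (C = -(-66262)/((-1*5676)) = -(-66262)/(-5676) = -(-66262)*(-1)/5676 = -7*4733/2838 = -33131/2838 ≈ -11.674)
49574 + C = 49574 - 33131/2838 = 140657881/2838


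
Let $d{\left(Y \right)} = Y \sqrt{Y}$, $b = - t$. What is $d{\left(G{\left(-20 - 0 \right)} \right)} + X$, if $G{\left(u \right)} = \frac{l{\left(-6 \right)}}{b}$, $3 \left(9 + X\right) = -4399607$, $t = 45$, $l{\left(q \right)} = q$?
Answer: $- \frac{4399634}{3} + \frac{2 \sqrt{30}}{225} \approx -1.4665 \cdot 10^{6}$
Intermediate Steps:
$b = -45$ ($b = \left(-1\right) 45 = -45$)
$X = - \frac{4399634}{3}$ ($X = -9 + \frac{1}{3} \left(-4399607\right) = -9 - \frac{4399607}{3} = - \frac{4399634}{3} \approx -1.4665 \cdot 10^{6}$)
$G{\left(u \right)} = \frac{2}{15}$ ($G{\left(u \right)} = - \frac{6}{-45} = \left(-6\right) \left(- \frac{1}{45}\right) = \frac{2}{15}$)
$d{\left(Y \right)} = Y^{\frac{3}{2}}$
$d{\left(G{\left(-20 - 0 \right)} \right)} + X = \left(\frac{2}{15}\right)^{\frac{3}{2}} - \frac{4399634}{3} = \frac{2 \sqrt{30}}{225} - \frac{4399634}{3} = - \frac{4399634}{3} + \frac{2 \sqrt{30}}{225}$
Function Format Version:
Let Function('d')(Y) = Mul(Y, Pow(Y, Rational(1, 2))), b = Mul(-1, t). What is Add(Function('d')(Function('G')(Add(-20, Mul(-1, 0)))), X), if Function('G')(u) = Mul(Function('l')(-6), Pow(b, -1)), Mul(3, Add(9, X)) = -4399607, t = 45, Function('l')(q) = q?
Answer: Add(Rational(-4399634, 3), Mul(Rational(2, 225), Pow(30, Rational(1, 2)))) ≈ -1.4665e+6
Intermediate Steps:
b = -45 (b = Mul(-1, 45) = -45)
X = Rational(-4399634, 3) (X = Add(-9, Mul(Rational(1, 3), -4399607)) = Add(-9, Rational(-4399607, 3)) = Rational(-4399634, 3) ≈ -1.4665e+6)
Function('G')(u) = Rational(2, 15) (Function('G')(u) = Mul(-6, Pow(-45, -1)) = Mul(-6, Rational(-1, 45)) = Rational(2, 15))
Function('d')(Y) = Pow(Y, Rational(3, 2))
Add(Function('d')(Function('G')(Add(-20, Mul(-1, 0)))), X) = Add(Pow(Rational(2, 15), Rational(3, 2)), Rational(-4399634, 3)) = Add(Mul(Rational(2, 225), Pow(30, Rational(1, 2))), Rational(-4399634, 3)) = Add(Rational(-4399634, 3), Mul(Rational(2, 225), Pow(30, Rational(1, 2))))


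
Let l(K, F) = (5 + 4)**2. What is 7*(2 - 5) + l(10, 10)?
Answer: 60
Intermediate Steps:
l(K, F) = 81 (l(K, F) = 9**2 = 81)
7*(2 - 5) + l(10, 10) = 7*(2 - 5) + 81 = 7*(-3) + 81 = -21 + 81 = 60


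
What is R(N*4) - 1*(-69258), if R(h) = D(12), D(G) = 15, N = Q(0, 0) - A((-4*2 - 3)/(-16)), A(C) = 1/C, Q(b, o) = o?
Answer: 69273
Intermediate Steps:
N = -16/11 (N = 0 - 1/((-4*2 - 3)/(-16)) = 0 - 1/((-8 - 3)*(-1/16)) = 0 - 1/((-11*(-1/16))) = 0 - 1/11/16 = 0 - 1*16/11 = 0 - 16/11 = -16/11 ≈ -1.4545)
R(h) = 15
R(N*4) - 1*(-69258) = 15 - 1*(-69258) = 15 + 69258 = 69273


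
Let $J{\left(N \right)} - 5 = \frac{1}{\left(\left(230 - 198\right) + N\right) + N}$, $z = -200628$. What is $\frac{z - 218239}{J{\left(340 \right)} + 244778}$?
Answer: $- \frac{298233304}{174285497} \approx -1.7112$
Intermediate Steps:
$J{\left(N \right)} = 5 + \frac{1}{32 + 2 N}$ ($J{\left(N \right)} = 5 + \frac{1}{\left(\left(230 - 198\right) + N\right) + N} = 5 + \frac{1}{\left(32 + N\right) + N} = 5 + \frac{1}{32 + 2 N}$)
$\frac{z - 218239}{J{\left(340 \right)} + 244778} = \frac{-200628 - 218239}{\frac{161 + 10 \cdot 340}{2 \left(16 + 340\right)} + 244778} = - \frac{418867}{\frac{161 + 3400}{2 \cdot 356} + 244778} = - \frac{418867}{\frac{1}{2} \cdot \frac{1}{356} \cdot 3561 + 244778} = - \frac{418867}{\frac{3561}{712} + 244778} = - \frac{418867}{\frac{174285497}{712}} = \left(-418867\right) \frac{712}{174285497} = - \frac{298233304}{174285497}$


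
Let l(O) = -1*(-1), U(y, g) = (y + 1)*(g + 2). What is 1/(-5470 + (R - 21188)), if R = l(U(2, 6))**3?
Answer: -1/26657 ≈ -3.7514e-5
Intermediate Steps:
U(y, g) = (1 + y)*(2 + g)
l(O) = 1
R = 1 (R = 1**3 = 1)
1/(-5470 + (R - 21188)) = 1/(-5470 + (1 - 21188)) = 1/(-5470 - 21187) = 1/(-26657) = -1/26657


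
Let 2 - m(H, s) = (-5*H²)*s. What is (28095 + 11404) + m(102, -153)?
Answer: -7919559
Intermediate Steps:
m(H, s) = 2 + 5*s*H² (m(H, s) = 2 - (-5*H²)*s = 2 - (-5)*s*H² = 2 + 5*s*H²)
(28095 + 11404) + m(102, -153) = (28095 + 11404) + (2 + 5*(-153)*102²) = 39499 + (2 + 5*(-153)*10404) = 39499 + (2 - 7959060) = 39499 - 7959058 = -7919559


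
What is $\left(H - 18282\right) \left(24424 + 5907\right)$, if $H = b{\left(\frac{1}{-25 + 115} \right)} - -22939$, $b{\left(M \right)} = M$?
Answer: $\frac{12712662361}{90} \approx 1.4125 \cdot 10^{8}$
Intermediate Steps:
$H = \frac{2064511}{90}$ ($H = \frac{1}{-25 + 115} - -22939 = \frac{1}{90} + 22939 = \frac{2064511}{90} \approx 22939.0$)
$\left(H - 18282\right) \left(24424 + 5907\right) = \left(\frac{2064511}{90} - 18282\right) \left(24424 + 5907\right) = \left(\frac{2064511}{90} - 18282\right) 30331 = \frac{419131}{90} \cdot 30331 = \frac{12712662361}{90}$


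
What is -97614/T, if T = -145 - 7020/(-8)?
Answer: -195228/1465 ≈ -133.26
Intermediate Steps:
T = 1465/2 (T = -145 - 7020*(-1)/8 = -145 - 117*(-15/2) = -145 + 1755/2 = 1465/2 ≈ 732.50)
-97614/T = -97614/1465/2 = -97614*2/1465 = -195228/1465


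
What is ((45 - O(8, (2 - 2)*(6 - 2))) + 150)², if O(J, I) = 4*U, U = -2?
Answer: 41209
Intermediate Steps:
O(J, I) = -8 (O(J, I) = 4*(-2) = -8)
((45 - O(8, (2 - 2)*(6 - 2))) + 150)² = ((45 - 1*(-8)) + 150)² = ((45 + 8) + 150)² = (53 + 150)² = 203² = 41209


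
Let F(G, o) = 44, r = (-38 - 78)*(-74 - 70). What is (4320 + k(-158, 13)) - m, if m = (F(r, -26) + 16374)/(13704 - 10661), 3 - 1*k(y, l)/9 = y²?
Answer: -670477565/3043 ≈ -2.2033e+5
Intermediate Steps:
k(y, l) = 27 - 9*y²
r = 16704 (r = -116*(-144) = 16704)
m = 16418/3043 (m = (44 + 16374)/(13704 - 10661) = 16418/3043 ≈ 5.3953)
(4320 + k(-158, 13)) - m = (4320 + (27 - 9*(-158)²)) - 1*16418/3043 = (4320 + (27 - 9*24964)) - 16418/3043 = (4320 + (27 - 224676)) - 16418/3043 = (4320 - 224649) - 16418/3043 = -220329 - 16418/3043 = -670477565/3043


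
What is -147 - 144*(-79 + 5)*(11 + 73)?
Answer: 894957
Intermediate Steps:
-147 - 144*(-79 + 5)*(11 + 73) = -147 - (-10656)*84 = -147 - 144*(-6216) = -147 + 895104 = 894957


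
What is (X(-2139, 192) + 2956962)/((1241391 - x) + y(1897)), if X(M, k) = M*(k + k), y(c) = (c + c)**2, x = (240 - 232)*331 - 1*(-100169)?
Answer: 355931/2588835 ≈ 0.13749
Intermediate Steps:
x = 102817 (x = 8*331 + 100169 = 2648 + 100169 = 102817)
y(c) = 4*c**2 (y(c) = (2*c)**2 = 4*c**2)
X(M, k) = 2*M*k (X(M, k) = M*(2*k) = 2*M*k)
(X(-2139, 192) + 2956962)/((1241391 - x) + y(1897)) = (2*(-2139)*192 + 2956962)/((1241391 - 1*102817) + 4*1897**2) = (-821376 + 2956962)/((1241391 - 102817) + 4*3598609) = 2135586/(1138574 + 14394436) = 2135586/15533010 = 2135586*(1/15533010) = 355931/2588835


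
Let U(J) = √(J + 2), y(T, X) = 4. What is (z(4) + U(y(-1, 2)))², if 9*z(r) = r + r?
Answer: 550/81 + 16*√6/9 ≈ 11.145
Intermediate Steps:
U(J) = √(2 + J)
z(r) = 2*r/9 (z(r) = (r + r)/9 = (2*r)/9 = 2*r/9)
(z(4) + U(y(-1, 2)))² = ((2/9)*4 + √(2 + 4))² = (8/9 + √6)²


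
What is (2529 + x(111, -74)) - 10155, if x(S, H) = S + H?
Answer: -7589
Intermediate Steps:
x(S, H) = H + S
(2529 + x(111, -74)) - 10155 = (2529 + (-74 + 111)) - 10155 = (2529 + 37) - 10155 = 2566 - 10155 = -7589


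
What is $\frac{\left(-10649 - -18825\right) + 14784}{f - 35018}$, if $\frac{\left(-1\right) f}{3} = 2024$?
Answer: $- \frac{328}{587} \approx -0.55877$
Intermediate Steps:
$f = -6072$ ($f = \left(-3\right) 2024 = -6072$)
$\frac{\left(-10649 - -18825\right) + 14784}{f - 35018} = \frac{\left(-10649 - -18825\right) + 14784}{-6072 - 35018} = \frac{\left(-10649 + 18825\right) + 14784}{-41090} = \left(8176 + 14784\right) \left(- \frac{1}{41090}\right) = 22960 \left(- \frac{1}{41090}\right) = - \frac{328}{587}$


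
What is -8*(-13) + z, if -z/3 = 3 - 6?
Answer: 113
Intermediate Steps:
z = 9 (z = -3*(3 - 6) = -3*(-3) = 9)
-8*(-13) + z = -8*(-13) + 9 = 104 + 9 = 113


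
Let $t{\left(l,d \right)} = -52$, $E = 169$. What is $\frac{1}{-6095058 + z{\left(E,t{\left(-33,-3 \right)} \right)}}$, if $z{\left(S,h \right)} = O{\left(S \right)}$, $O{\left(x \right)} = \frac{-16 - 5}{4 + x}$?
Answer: $- \frac{173}{1054445055} \approx -1.6407 \cdot 10^{-7}$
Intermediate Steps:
$O{\left(x \right)} = - \frac{21}{4 + x}$
$z{\left(S,h \right)} = - \frac{21}{4 + S}$
$\frac{1}{-6095058 + z{\left(E,t{\left(-33,-3 \right)} \right)}} = \frac{1}{-6095058 - \frac{21}{4 + 169}} = \frac{1}{-6095058 - \frac{21}{173}} = \frac{1}{- \frac{1054445055}{173}} = - \frac{173}{1054445055}$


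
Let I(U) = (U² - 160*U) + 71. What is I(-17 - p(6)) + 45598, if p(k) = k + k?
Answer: 51150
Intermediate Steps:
p(k) = 2*k
I(U) = 71 + U² - 160*U
I(-17 - p(6)) + 45598 = (71 + (-17 - 2*6)² - 160*(-17 - 2*6)) + 45598 = (71 + (-17 - 1*12)² - 160*(-17 - 1*12)) + 45598 = (71 + (-17 - 12)² - 160*(-17 - 12)) + 45598 = (71 + (-29)² - 160*(-29)) + 45598 = (71 + 841 + 4640) + 45598 = 5552 + 45598 = 51150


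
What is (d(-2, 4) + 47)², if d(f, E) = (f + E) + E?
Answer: 2809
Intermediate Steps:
d(f, E) = f + 2*E (d(f, E) = (E + f) + E = f + 2*E)
(d(-2, 4) + 47)² = ((-2 + 2*4) + 47)² = ((-2 + 8) + 47)² = (6 + 47)² = 53² = 2809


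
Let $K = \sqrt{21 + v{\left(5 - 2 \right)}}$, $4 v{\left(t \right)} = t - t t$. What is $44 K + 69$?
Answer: $69 + 22 \sqrt{78} \approx 263.3$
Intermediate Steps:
$v{\left(t \right)} = - \frac{t^{2}}{4} + \frac{t}{4}$ ($v{\left(t \right)} = \frac{t - t t}{4} = \frac{t - t^{2}}{4} = - \frac{t^{2}}{4} + \frac{t}{4}$)
$K = \frac{\sqrt{78}}{2}$ ($K = \sqrt{21 + \frac{\left(5 - 2\right) \left(1 - \left(5 - 2\right)\right)}{4}} = \sqrt{21 + \frac{1}{4} \cdot 3 \left(1 - 3\right)} = \sqrt{21 + \frac{1}{4} \cdot 3 \left(-2\right)} = \sqrt{21 - \frac{3}{2}} = \sqrt{\frac{39}{2}} = \frac{\sqrt{78}}{2} \approx 4.4159$)
$44 K + 69 = 44 \frac{\sqrt{78}}{2} + 69 = 22 \sqrt{78} + 69 = 69 + 22 \sqrt{78}$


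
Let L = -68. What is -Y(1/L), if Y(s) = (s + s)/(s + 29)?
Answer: 2/1971 ≈ 0.0010147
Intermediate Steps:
Y(s) = 2*s/(29 + s) (Y(s) = (2*s)/(29 + s) = 2*s/(29 + s))
-Y(1/L) = -2/((-68)*(29 + 1/(-68))) = -2*(-1)/(68*(29 - 1/68)) = -2*(-1)/(68*1971/68) = -2*(-1)*68/(68*1971) = -1*(-2/1971) = 2/1971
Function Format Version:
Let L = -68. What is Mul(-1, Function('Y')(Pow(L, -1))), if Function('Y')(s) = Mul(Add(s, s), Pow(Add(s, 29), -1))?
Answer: Rational(2, 1971) ≈ 0.0010147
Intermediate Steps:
Function('Y')(s) = Mul(2, s, Pow(Add(29, s), -1)) (Function('Y')(s) = Mul(Mul(2, s), Pow(Add(29, s), -1)) = Mul(2, s, Pow(Add(29, s), -1)))
Mul(-1, Function('Y')(Pow(L, -1))) = Mul(-1, Mul(2, Pow(-68, -1), Pow(Add(29, Pow(-68, -1)), -1))) = Mul(-1, Mul(2, Rational(-1, 68), Pow(Add(29, Rational(-1, 68)), -1))) = Mul(-1, Mul(2, Rational(-1, 68), Pow(Rational(1971, 68), -1))) = Mul(-1, Mul(2, Rational(-1, 68), Rational(68, 1971))) = Mul(-1, Rational(-2, 1971)) = Rational(2, 1971)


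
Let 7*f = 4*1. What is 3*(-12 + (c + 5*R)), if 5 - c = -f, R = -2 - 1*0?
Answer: -345/7 ≈ -49.286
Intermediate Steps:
R = -2 (R = -2 + 0 = -2)
f = 4/7 (f = (4*1)/7 = (1/7)*4 = 4/7 ≈ 0.57143)
c = 39/7 (c = 5 - (-1)*4/7 = 5 - 1*(-4/7) = 5 + 4/7 = 39/7 ≈ 5.5714)
3*(-12 + (c + 5*R)) = 3*(-12 + (39/7 + 5*(-2))) = 3*(-12 + (39/7 - 10)) = 3*(-12 - 31/7) = 3*(-115/7) = -345/7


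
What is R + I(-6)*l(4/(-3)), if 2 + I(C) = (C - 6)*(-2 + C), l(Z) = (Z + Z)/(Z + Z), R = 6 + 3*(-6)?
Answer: 82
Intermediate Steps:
R = -12 (R = 6 - 18 = -12)
l(Z) = 1 (l(Z) = (2*Z)/((2*Z)) = (2*Z)*(1/(2*Z)) = 1)
I(C) = -2 + (-6 + C)*(-2 + C) (I(C) = -2 + (C - 6)*(-2 + C) = -2 + (-6 + C)*(-2 + C))
R + I(-6)*l(4/(-3)) = -12 + (10 + (-6)² - 8*(-6))*1 = -12 + (10 + 36 + 48)*1 = -12 + 94*1 = -12 + 94 = 82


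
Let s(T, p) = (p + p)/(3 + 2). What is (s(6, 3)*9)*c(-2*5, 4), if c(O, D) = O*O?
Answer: 1080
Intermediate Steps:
c(O, D) = O**2
s(T, p) = 2*p/5 (s(T, p) = (2*p)/5 = (2*p)*(1/5) = 2*p/5)
(s(6, 3)*9)*c(-2*5, 4) = (((2/5)*3)*9)*(-2*5)**2 = ((6/5)*9)*(-10)**2 = (54/5)*100 = 1080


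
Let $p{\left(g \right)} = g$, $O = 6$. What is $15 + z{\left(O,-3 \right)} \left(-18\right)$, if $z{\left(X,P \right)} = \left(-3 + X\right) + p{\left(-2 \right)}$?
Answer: $-3$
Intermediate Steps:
$z{\left(X,P \right)} = -5 + X$ ($z{\left(X,P \right)} = \left(-3 + X\right) - 2 = -5 + X$)
$15 + z{\left(O,-3 \right)} \left(-18\right) = 15 + \left(-5 + 6\right) \left(-18\right) = 15 + 1 \left(-18\right) = 15 - 18 = -3$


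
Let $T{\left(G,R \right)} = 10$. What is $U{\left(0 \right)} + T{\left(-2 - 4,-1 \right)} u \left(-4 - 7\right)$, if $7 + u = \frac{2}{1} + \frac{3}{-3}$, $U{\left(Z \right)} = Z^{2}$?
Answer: $660$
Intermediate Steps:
$u = -6$ ($u = -7 + \left(\frac{2}{1} + \frac{3}{-3}\right) = -7 + \left(2 \cdot 1 + 3 \left(- \frac{1}{3}\right)\right) = -7 + \left(2 - 1\right) = -7 + 1 = -6$)
$U{\left(0 \right)} + T{\left(-2 - 4,-1 \right)} u \left(-4 - 7\right) = 0^{2} + 10 \left(- 6 \left(-4 - 7\right)\right) = 0 + 10 \left(- 6 \left(-4 - 7\right)\right) = 0 + 10 \left(\left(-6\right) \left(-11\right)\right) = 0 + 10 \cdot 66 = 0 + 660 = 660$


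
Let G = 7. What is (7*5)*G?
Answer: 245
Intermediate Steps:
(7*5)*G = (7*5)*7 = 35*7 = 245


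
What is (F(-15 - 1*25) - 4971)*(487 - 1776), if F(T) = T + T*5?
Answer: 6716979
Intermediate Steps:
F(T) = 6*T (F(T) = T + 5*T = 6*T)
(F(-15 - 1*25) - 4971)*(487 - 1776) = (6*(-15 - 1*25) - 4971)*(487 - 1776) = (6*(-15 - 25) - 4971)*(-1289) = (6*(-40) - 4971)*(-1289) = (-240 - 4971)*(-1289) = -5211*(-1289) = 6716979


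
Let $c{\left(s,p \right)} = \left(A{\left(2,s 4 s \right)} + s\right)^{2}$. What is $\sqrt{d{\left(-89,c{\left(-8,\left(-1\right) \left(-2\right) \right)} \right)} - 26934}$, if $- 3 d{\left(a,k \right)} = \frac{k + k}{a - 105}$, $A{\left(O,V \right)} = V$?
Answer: $\frac{i \sqrt{2262900390}}{291} \approx 163.47 i$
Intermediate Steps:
$c{\left(s,p \right)} = \left(s + 4 s^{2}\right)^{2}$ ($c{\left(s,p \right)} = \left(s 4 s + s\right)^{2} = \left(4 s s + s\right)^{2} = \left(4 s^{2} + s\right)^{2} = \left(s + 4 s^{2}\right)^{2}$)
$d{\left(a,k \right)} = - \frac{2 k}{3 \left(-105 + a\right)}$ ($d{\left(a,k \right)} = - \frac{\left(k + k\right) \frac{1}{a - 105}}{3} = - \frac{2 k \frac{1}{-105 + a}}{3} = - \frac{2 k}{3 \left(-105 + a\right)}$)
$\sqrt{d{\left(-89,c{\left(-8,\left(-1\right) \left(-2\right) \right)} \right)} - 26934} = \sqrt{- \frac{2 \left(-8\right)^{2} \left(1 + 4 \left(-8\right)\right)^{2}}{-315 + 3 \left(-89\right)} - 26934} = \sqrt{- \frac{2 \cdot 64 \left(1 - 32\right)^{2}}{-315 - 267} - 26934} = \sqrt{- \frac{2 \cdot 64 \left(-31\right)^{2}}{-582} - 26934} = \sqrt{\left(-2\right) 64 \cdot 961 \left(- \frac{1}{582}\right) - 26934} = \sqrt{\left(-2\right) 61504 \left(- \frac{1}{582}\right) - 26934} = \sqrt{\frac{61504}{291} - 26934} = \sqrt{- \frac{7776290}{291}} = \frac{i \sqrt{2262900390}}{291}$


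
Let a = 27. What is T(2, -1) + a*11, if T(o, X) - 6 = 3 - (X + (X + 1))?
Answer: 307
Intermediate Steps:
T(o, X) = 8 - 2*X (T(o, X) = 6 + (3 - (X + (X + 1))) = 6 + (3 - (X + (1 + X))) = 6 + (3 - (1 + 2*X)) = 6 + (3 + (-1 - 2*X)) = 6 + (2 - 2*X) = 8 - 2*X)
T(2, -1) + a*11 = (8 - 2*(-1)) + 27*11 = (8 + 2) + 297 = 10 + 297 = 307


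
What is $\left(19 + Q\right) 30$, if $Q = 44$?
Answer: $1890$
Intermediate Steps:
$\left(19 + Q\right) 30 = \left(19 + 44\right) 30 = 63 \cdot 30 = 1890$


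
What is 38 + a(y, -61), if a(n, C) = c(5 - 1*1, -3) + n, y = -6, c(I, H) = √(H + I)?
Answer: 33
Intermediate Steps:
a(n, C) = 1 + n (a(n, C) = √(-3 + (5 - 1*1)) + n = √(-3 + (5 - 1)) + n = √(-3 + 4) + n = √1 + n = 1 + n)
38 + a(y, -61) = 38 + (1 - 6) = 38 - 5 = 33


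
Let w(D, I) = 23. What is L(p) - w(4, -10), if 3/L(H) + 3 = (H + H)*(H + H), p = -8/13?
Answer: -6280/251 ≈ -25.020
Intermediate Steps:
p = -8/13 (p = -8*1/13 = -8/13 ≈ -0.61539)
L(H) = 3/(-3 + 4*H**2) (L(H) = 3/(-3 + (H + H)*(H + H)) = 3/(-3 + (2*H)*(2*H)) = 3/(-3 + 4*H**2))
L(p) - w(4, -10) = 3/(-3 + 4*(-8/13)**2) - 1*23 = 3/(-3 + 4*(64/169)) - 23 = 3/(-3 + 256/169) - 23 = 3/(-251/169) - 23 = 3*(-169/251) - 23 = -507/251 - 23 = -6280/251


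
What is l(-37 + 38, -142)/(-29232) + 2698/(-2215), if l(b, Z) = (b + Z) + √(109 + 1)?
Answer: -26185207/21582960 - √110/29232 ≈ -1.2136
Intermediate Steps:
l(b, Z) = Z + b + √110 (l(b, Z) = (Z + b) + √110 = Z + b + √110)
l(-37 + 38, -142)/(-29232) + 2698/(-2215) = (-142 + (-37 + 38) + √110)/(-29232) + 2698/(-2215) = (-142 + 1 + √110)*(-1/29232) + 2698*(-1/2215) = (-141 + √110)*(-1/29232) - 2698/2215 = (47/9744 - √110/29232) - 2698/2215 = -26185207/21582960 - √110/29232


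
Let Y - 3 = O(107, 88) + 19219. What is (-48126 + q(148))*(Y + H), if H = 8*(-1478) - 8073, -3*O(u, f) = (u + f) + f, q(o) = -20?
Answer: 111120968/3 ≈ 3.7040e+7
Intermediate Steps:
O(u, f) = -2*f/3 - u/3 (O(u, f) = -((u + f) + f)/3 = -((f + u) + f)/3 = -(u + 2*f)/3 = -2*f/3 - u/3)
Y = 57383/3 (Y = 3 + ((-2/3*88 - 1/3*107) + 19219) = 3 + ((-176/3 - 107/3) + 19219) = 3 + (-283/3 + 19219) = 3 + 57374/3 = 57383/3 ≈ 19128.)
H = -19897 (H = -11824 - 8073 = -19897)
(-48126 + q(148))*(Y + H) = (-48126 - 20)*(57383/3 - 19897) = -48146*(-2308/3) = 111120968/3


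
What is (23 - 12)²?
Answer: 121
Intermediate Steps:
(23 - 12)² = 11² = 121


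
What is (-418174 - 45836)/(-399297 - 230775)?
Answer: 77335/105012 ≈ 0.73644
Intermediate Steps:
(-418174 - 45836)/(-399297 - 230775) = -464010/(-630072) = -464010*(-1/630072) = 77335/105012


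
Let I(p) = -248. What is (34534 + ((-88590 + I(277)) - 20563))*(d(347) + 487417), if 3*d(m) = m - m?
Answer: -36491448539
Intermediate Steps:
d(m) = 0 (d(m) = (m - m)/3 = (⅓)*0 = 0)
(34534 + ((-88590 + I(277)) - 20563))*(d(347) + 487417) = (34534 + ((-88590 - 248) - 20563))*(0 + 487417) = (34534 + (-88838 - 20563))*487417 = (34534 - 109401)*487417 = -74867*487417 = -36491448539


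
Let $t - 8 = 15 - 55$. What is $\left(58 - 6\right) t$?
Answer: $-1664$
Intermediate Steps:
$t = -32$ ($t = 8 + \left(15 - 55\right) = 8 - 40 = -32$)
$\left(58 - 6\right) t = \left(58 - 6\right) \left(-32\right) = 52 \left(-32\right) = -1664$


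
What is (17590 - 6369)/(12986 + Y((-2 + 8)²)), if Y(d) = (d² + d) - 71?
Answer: 11221/14247 ≈ 0.78760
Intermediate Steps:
Y(d) = -71 + d + d² (Y(d) = (d + d²) - 71 = -71 + d + d²)
(17590 - 6369)/(12986 + Y((-2 + 8)²)) = (17590 - 6369)/(12986 + (-71 + (-2 + 8)² + ((-2 + 8)²)²)) = 11221/(12986 + (-71 + 6² + (6²)²)) = 11221/(12986 + (-71 + 36 + 36²)) = 11221/(12986 + (-71 + 36 + 1296)) = 11221/(12986 + 1261) = 11221/14247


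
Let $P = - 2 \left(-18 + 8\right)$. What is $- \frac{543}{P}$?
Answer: $- \frac{543}{20} \approx -27.15$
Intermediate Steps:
$P = 20$ ($P = \left(-2\right) \left(-10\right) = 20$)
$- \frac{543}{P} = - \frac{543}{20}$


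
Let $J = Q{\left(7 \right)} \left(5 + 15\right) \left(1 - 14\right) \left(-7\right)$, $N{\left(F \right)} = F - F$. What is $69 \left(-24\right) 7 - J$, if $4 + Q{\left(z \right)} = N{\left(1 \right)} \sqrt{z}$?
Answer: $-4312$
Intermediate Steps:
$N{\left(F \right)} = 0$
$Q{\left(z \right)} = -4$ ($Q{\left(z \right)} = -4 + 0 \sqrt{z} = -4 + 0 = -4$)
$J = -7280$ ($J = - 4 \left(5 + 15\right) \left(1 - 14\right) \left(-7\right) = - 4 \cdot 20 \left(-13\right) \left(-7\right) = \left(-4\right) \left(-260\right) \left(-7\right) = 1040 \left(-7\right) = -7280$)
$69 \left(-24\right) 7 - J = 69 \left(-24\right) 7 - -7280 = \left(-1656\right) 7 + 7280 = -11592 + 7280 = -4312$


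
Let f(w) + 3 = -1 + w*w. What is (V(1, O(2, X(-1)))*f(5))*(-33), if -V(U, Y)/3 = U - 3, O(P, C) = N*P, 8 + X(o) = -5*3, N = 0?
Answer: -4158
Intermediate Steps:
X(o) = -23 (X(o) = -8 - 5*3 = -8 - 15 = -23)
f(w) = -4 + w**2 (f(w) = -3 + (-1 + w*w) = -3 + (-1 + w**2) = -4 + w**2)
O(P, C) = 0 (O(P, C) = 0*P = 0)
V(U, Y) = 9 - 3*U (V(U, Y) = -3*(U - 3) = -3*(-3 + U) = 9 - 3*U)
(V(1, O(2, X(-1)))*f(5))*(-33) = ((9 - 3*1)*(-4 + 5**2))*(-33) = ((9 - 3)*(-4 + 25))*(-33) = (6*21)*(-33) = 126*(-33) = -4158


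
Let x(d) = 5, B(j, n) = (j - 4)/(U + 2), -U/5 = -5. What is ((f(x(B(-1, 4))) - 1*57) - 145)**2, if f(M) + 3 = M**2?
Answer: 32400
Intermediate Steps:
U = 25 (U = -5*(-5) = 25)
B(j, n) = -4/27 + j/27 (B(j, n) = (j - 4)/(25 + 2) = (-4 + j)/27 = (-4 + j)*(1/27) = -4/27 + j/27)
f(M) = -3 + M**2
((f(x(B(-1, 4))) - 1*57) - 145)**2 = (((-3 + 5**2) - 1*57) - 145)**2 = (((-3 + 25) - 57) - 145)**2 = ((22 - 57) - 145)**2 = (-35 - 145)**2 = (-180)**2 = 32400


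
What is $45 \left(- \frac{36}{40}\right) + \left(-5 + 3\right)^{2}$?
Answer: $- \frac{73}{2} \approx -36.5$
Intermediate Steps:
$45 \left(- \frac{36}{40}\right) + \left(-5 + 3\right)^{2} = 45 \left(\left(-36\right) \frac{1}{40}\right) + \left(-2\right)^{2} = 45 \left(- \frac{9}{10}\right) + 4 = - \frac{81}{2} + 4 = - \frac{73}{2}$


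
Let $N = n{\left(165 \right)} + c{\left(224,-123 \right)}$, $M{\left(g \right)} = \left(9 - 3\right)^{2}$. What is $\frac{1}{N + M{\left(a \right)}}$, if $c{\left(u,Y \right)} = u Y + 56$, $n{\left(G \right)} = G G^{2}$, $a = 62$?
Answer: $\frac{1}{4464665} \approx 2.2398 \cdot 10^{-7}$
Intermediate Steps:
$n{\left(G \right)} = G^{3}$
$c{\left(u,Y \right)} = 56 + Y u$ ($c{\left(u,Y \right)} = Y u + 56 = 56 + Y u$)
$M{\left(g \right)} = 36$ ($M{\left(g \right)} = 6^{2} = 36$)
$N = 4464629$ ($N = 165^{3} + \left(56 - 27552\right) = 4492125 + \left(56 - 27552\right) = 4492125 - 27496 = 4464629$)
$\frac{1}{N + M{\left(a \right)}} = \frac{1}{4464629 + 36} = \frac{1}{4464665}$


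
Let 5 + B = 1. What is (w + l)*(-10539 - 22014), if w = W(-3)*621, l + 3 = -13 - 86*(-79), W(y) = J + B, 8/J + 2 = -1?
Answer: -85874814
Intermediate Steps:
B = -4 (B = -5 + 1 = -4)
J = -8/3 (J = 8/(-2 - 1) = 8/(-3) = 8*(-⅓) = -8/3 ≈ -2.6667)
W(y) = -20/3 (W(y) = -8/3 - 4 = -20/3)
l = 6778 (l = -3 + (-13 - 86*(-79)) = -3 + (-13 + 6794) = -3 + 6781 = 6778)
w = -4140 (w = -20/3*621 = -4140)
(w + l)*(-10539 - 22014) = (-4140 + 6778)*(-10539 - 22014) = 2638*(-32553) = -85874814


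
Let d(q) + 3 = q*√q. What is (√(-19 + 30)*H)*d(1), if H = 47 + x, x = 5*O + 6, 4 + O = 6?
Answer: -126*√11 ≈ -417.89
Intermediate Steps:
O = 2 (O = -4 + 6 = 2)
x = 16 (x = 5*2 + 6 = 10 + 6 = 16)
d(q) = -3 + q^(3/2) (d(q) = -3 + q*√q = -3 + q^(3/2))
H = 63 (H = 47 + 16 = 63)
(√(-19 + 30)*H)*d(1) = (√(-19 + 30)*63)*(-3 + 1^(3/2)) = (√11*63)*(-3 + 1) = (63*√11)*(-2) = -126*√11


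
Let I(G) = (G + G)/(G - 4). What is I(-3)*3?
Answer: 18/7 ≈ 2.5714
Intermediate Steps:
I(G) = 2*G/(-4 + G) (I(G) = (2*G)/(-4 + G) = 2*G/(-4 + G))
I(-3)*3 = (2*(-3)/(-4 - 3))*3 = (2*(-3)/(-7))*3 = (2*(-3)*(-1/7))*3 = (6/7)*3 = 18/7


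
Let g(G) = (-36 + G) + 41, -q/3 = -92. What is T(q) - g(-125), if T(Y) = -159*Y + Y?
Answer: -43488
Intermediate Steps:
q = 276 (q = -3*(-92) = 276)
g(G) = 5 + G
T(Y) = -158*Y
T(q) - g(-125) = -158*276 - (5 - 125) = -43608 - 1*(-120) = -43608 + 120 = -43488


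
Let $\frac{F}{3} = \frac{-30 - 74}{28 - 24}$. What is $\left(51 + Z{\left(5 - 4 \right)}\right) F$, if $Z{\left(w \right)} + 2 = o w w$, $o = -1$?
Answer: $-3744$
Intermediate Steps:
$F = -78$ ($F = 3 \frac{-30 - 74}{28 - 24} = 3 \left(- \frac{104}{4}\right) = 3 \left(\left(-104\right) \frac{1}{4}\right) = 3 \left(-26\right) = -78$)
$Z{\left(w \right)} = -2 - w^{2}$ ($Z{\left(w \right)} = -2 + - w w = -2 - w^{2}$)
$\left(51 + Z{\left(5 - 4 \right)}\right) F = \left(51 - \left(2 + \left(5 - 4\right)^{2}\right)\right) \left(-78\right) = \left(51 - 3\right) \left(-78\right) = 48 \left(-78\right) = -3744$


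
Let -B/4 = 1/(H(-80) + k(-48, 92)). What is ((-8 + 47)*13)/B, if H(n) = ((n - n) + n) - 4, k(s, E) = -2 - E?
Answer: 45123/2 ≈ 22562.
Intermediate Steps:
H(n) = -4 + n (H(n) = (0 + n) - 4 = n - 4 = -4 + n)
B = 2/89 (B = -4/((-4 - 80) + (-2 - 1*92)) = -4/(-84 + (-2 - 92)) = -4/(-84 - 94) = -4/(-178) = -4*(-1/178) = 2/89 ≈ 0.022472)
((-8 + 47)*13)/B = ((-8 + 47)*13)/(2/89) = (39*13)*(89/2) = 507*(89/2) = 45123/2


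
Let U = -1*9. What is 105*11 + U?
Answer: 1146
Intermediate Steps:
U = -9
105*11 + U = 105*11 - 9 = 1155 - 9 = 1146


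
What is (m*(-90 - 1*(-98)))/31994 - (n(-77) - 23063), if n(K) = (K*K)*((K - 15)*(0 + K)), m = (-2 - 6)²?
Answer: -671521633825/15997 ≈ -4.1978e+7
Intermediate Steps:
m = 64 (m = (-8)² = 64)
n(K) = K³*(-15 + K) (n(K) = K²*((-15 + K)*K) = K²*(K*(-15 + K)) = K³*(-15 + K))
(m*(-90 - 1*(-98)))/31994 - (n(-77) - 23063) = (64*(-90 - 1*(-98)))/31994 - ((-77)³*(-15 - 77) - 23063) = (64*(-90 + 98))*(1/31994) - (-456533*(-92) - 23063) = (64*8)*(1/31994) - (42001036 - 23063) = 512*(1/31994) - 1*41977973 = 256/15997 - 41977973 = -671521633825/15997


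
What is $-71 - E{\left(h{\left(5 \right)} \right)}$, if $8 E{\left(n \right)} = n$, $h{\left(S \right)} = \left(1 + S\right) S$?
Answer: $- \frac{299}{4} \approx -74.75$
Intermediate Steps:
$h{\left(S \right)} = S \left(1 + S\right)$
$E{\left(n \right)} = \frac{n}{8}$
$-71 - E{\left(h{\left(5 \right)} \right)} = -71 - \frac{5 \left(1 + 5\right)}{8} = -71 - \frac{5 \cdot 6}{8} = -71 - \frac{1}{8} \cdot 30 = -71 - \frac{15}{4} = - \frac{299}{4}$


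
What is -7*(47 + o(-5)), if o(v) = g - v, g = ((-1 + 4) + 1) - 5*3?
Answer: -287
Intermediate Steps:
g = -11 (g = (3 + 1) - 15 = 4 - 15 = -11)
o(v) = -11 - v
-7*(47 + o(-5)) = -7*(47 + (-11 - 1*(-5))) = -7*(47 + (-11 + 5)) = -7*(47 - 6) = -7*41 = -287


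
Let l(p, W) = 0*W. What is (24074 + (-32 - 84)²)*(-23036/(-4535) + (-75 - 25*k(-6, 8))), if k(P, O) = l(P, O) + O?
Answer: -9188012034/907 ≈ -1.0130e+7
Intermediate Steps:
l(p, W) = 0
k(P, O) = O (k(P, O) = 0 + O = O)
(24074 + (-32 - 84)²)*(-23036/(-4535) + (-75 - 25*k(-6, 8))) = (24074 + (-32 - 84)²)*(-23036/(-4535) + (-75 - 25*8)) = (24074 + (-116)²)*(-23036*(-1/4535) + (-75 - 200)) = (24074 + 13456)*(23036/4535 - 275) = 37530*(-1224089/4535) = -9188012034/907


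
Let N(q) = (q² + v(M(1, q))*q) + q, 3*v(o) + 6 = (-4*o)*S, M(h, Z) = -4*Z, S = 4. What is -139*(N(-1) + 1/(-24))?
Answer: -77701/24 ≈ -3237.5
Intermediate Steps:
v(o) = -2 - 16*o/3 (v(o) = -2 + (-4*o*4)/3 = -2 + (-16*o)/3 = -2 - 16*o/3)
N(q) = q + q² + q*(-2 + 64*q/3) (N(q) = (q² + (-2 - (-64)*q/3)*q) + q = (q² + (-2 + 64*q/3)*q) + q = (q² + q*(-2 + 64*q/3)) + q = q + q² + q*(-2 + 64*q/3))
-139*(N(-1) + 1/(-24)) = -139*((⅓)*(-1)*(-3 + 67*(-1)) + 1/(-24)) = -139*((⅓)*(-1)*(-3 - 67) - 1/24) = -139*((⅓)*(-1)*(-70) - 1/24) = -139*(70/3 - 1/24) = -139*559/24 = -77701/24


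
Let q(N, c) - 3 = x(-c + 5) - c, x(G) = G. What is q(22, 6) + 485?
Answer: 481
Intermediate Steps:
q(N, c) = 8 - 2*c (q(N, c) = 3 + ((-c + 5) - c) = 3 + ((5 - c) - c) = 3 + (5 - 2*c) = 8 - 2*c)
q(22, 6) + 485 = (8 - 2*6) + 485 = (8 - 12) + 485 = -4 + 485 = 481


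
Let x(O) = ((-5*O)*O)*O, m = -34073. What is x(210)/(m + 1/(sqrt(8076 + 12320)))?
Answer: 32179794404940000/23679130434283 + 92610000*sqrt(5099)/23679130434283 ≈ 1359.0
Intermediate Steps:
x(O) = -5*O**3 (x(O) = (-5*O**2)*O = -5*O**3)
x(210)/(m + 1/(sqrt(8076 + 12320))) = (-5*210**3)/(-34073 + 1/(sqrt(8076 + 12320))) = (-5*9261000)/(-34073 + 1/(sqrt(20396))) = -46305000/(-34073 + 1/(2*sqrt(5099))) = -46305000/(-34073 + sqrt(5099)/10198)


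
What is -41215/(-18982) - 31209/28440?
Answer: 96624227/89974680 ≈ 1.0739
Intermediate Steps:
-41215/(-18982) - 31209/28440 = -41215*(-1/18982) - 31209*1/28440 = 41215/18982 - 10403/9480 = 96624227/89974680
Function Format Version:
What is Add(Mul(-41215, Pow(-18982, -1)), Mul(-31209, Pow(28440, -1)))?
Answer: Rational(96624227, 89974680) ≈ 1.0739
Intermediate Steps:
Add(Mul(-41215, Pow(-18982, -1)), Mul(-31209, Pow(28440, -1))) = Add(Mul(-41215, Rational(-1, 18982)), Mul(-31209, Rational(1, 28440))) = Add(Rational(41215, 18982), Rational(-10403, 9480)) = Rational(96624227, 89974680)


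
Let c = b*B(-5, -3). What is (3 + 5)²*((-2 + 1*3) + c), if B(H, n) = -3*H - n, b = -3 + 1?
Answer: -2240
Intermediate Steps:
b = -2
B(H, n) = -n - 3*H
c = -36 (c = -2*(-1*(-3) - 3*(-5)) = -2*(3 + 15) = -2*18 = -36)
(3 + 5)²*((-2 + 1*3) + c) = (3 + 5)²*((-2 + 1*3) - 36) = 8²*((-2 + 3) - 36) = 64*(1 - 36) = 64*(-35) = -2240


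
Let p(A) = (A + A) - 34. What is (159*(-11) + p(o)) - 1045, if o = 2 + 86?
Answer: -2652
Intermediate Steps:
o = 88
p(A) = -34 + 2*A (p(A) = 2*A - 34 = -34 + 2*A)
(159*(-11) + p(o)) - 1045 = (159*(-11) + (-34 + 2*88)) - 1045 = (-1749 + (-34 + 176)) - 1045 = (-1749 + 142) - 1045 = -1607 - 1045 = -2652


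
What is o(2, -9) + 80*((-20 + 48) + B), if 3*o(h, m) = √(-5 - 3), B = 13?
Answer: 3280 + 2*I*√2/3 ≈ 3280.0 + 0.94281*I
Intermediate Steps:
o(h, m) = 2*I*√2/3 (o(h, m) = √(-5 - 3)/3 = √(-8)/3 = (2*I*√2)/3 = 2*I*√2/3)
o(2, -9) + 80*((-20 + 48) + B) = 2*I*√2/3 + 80*((-20 + 48) + 13) = 2*I*√2/3 + 80*(28 + 13) = 2*I*√2/3 + 80*41 = 2*I*√2/3 + 3280 = 3280 + 2*I*√2/3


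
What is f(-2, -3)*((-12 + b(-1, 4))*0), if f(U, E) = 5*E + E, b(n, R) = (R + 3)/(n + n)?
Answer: 0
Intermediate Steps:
b(n, R) = (3 + R)/(2*n) (b(n, R) = (3 + R)/((2*n)) = (3 + R)*(1/(2*n)) = (3 + R)/(2*n))
f(U, E) = 6*E
f(-2, -3)*((-12 + b(-1, 4))*0) = (6*(-3))*((-12 + (½)*(3 + 4)/(-1))*0) = -18*(-12 + (½)*(-1)*7)*0 = -18*(-12 - 7/2)*0 = -(-279)*0 = -18*0 = 0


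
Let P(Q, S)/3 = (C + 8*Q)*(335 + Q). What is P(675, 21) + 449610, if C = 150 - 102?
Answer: 16957050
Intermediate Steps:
C = 48
P(Q, S) = 3*(48 + 8*Q)*(335 + Q) (P(Q, S) = 3*((48 + 8*Q)*(335 + Q)) = 3*(48 + 8*Q)*(335 + Q))
P(675, 21) + 449610 = (48240 + 24*675**2 + 8184*675) + 449610 = (48240 + 24*455625 + 5524200) + 449610 = (48240 + 10935000 + 5524200) + 449610 = 16507440 + 449610 = 16957050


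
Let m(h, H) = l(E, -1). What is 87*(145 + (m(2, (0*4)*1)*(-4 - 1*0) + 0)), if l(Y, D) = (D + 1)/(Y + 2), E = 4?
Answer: 12615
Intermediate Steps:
l(Y, D) = (1 + D)/(2 + Y)
m(h, H) = 0 (m(h, H) = (1 - 1)/(2 + 4) = 0/6 = (⅙)*0 = 0)
87*(145 + (m(2, (0*4)*1)*(-4 - 1*0) + 0)) = 87*(145 + (0*(-4 - 1*0) + 0)) = 87*(145 + (0*(-4 + 0) + 0)) = 87*(145 + (0*(-4) + 0)) = 87*(145 + (0 + 0)) = 87*(145 + 0) = 87*145 = 12615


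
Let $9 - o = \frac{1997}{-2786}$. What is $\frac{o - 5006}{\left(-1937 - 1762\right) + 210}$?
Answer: $\frac{13919645}{9720354} \approx 1.432$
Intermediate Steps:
$o = \frac{27071}{2786}$ ($o = 9 - \frac{1997}{-2786} = 9 - 1997 \left(- \frac{1}{2786}\right) = 9 - - \frac{1997}{2786} = 9 + \frac{1997}{2786} = \frac{27071}{2786} \approx 9.7168$)
$\frac{o - 5006}{\left(-1937 - 1762\right) + 210} = \frac{\frac{27071}{2786} - 5006}{\left(-1937 - 1762\right) + 210} = - \frac{13919645}{2786 \left(-3699 + 210\right)} = - \frac{13919645}{2786 \left(-3489\right)} = \left(- \frac{13919645}{2786}\right) \left(- \frac{1}{3489}\right) = \frac{13919645}{9720354}$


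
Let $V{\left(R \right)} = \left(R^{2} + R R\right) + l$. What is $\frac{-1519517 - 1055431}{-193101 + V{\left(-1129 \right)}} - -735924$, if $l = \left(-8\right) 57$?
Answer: $\frac{1733631989952}{2355725} \approx 7.3592 \cdot 10^{5}$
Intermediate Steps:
$l = -456$
$V{\left(R \right)} = -456 + 2 R^{2}$ ($V{\left(R \right)} = \left(R^{2} + R R\right) - 456 = \left(R^{2} + R^{2}\right) - 456 = 2 R^{2} - 456 = -456 + 2 R^{2}$)
$\frac{-1519517 - 1055431}{-193101 + V{\left(-1129 \right)}} - -735924 = \frac{-1519517 - 1055431}{-193101 - \left(456 - 2 \left(-1129\right)^{2}\right)} - -735924 = - \frac{2574948}{-193101 + \left(-456 + 2 \cdot 1274641\right)} + 735924 = - \frac{2574948}{-193101 + \left(-456 + 2549282\right)} + 735924 = - \frac{2574948}{-193101 + 2548826} + 735924 = - \frac{2574948}{2355725} + 735924 = \frac{1733631989952}{2355725}$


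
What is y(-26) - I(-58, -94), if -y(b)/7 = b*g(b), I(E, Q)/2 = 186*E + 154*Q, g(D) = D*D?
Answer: 173560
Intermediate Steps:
g(D) = D**2
I(E, Q) = 308*Q + 372*E (I(E, Q) = 2*(186*E + 154*Q) = 2*(154*Q + 186*E) = 308*Q + 372*E)
y(b) = -7*b**3 (y(b) = -7*b*b**2 = -7*b**3)
y(-26) - I(-58, -94) = -7*(-26)**3 - (308*(-94) + 372*(-58)) = -7*(-17576) - (-28952 - 21576) = 123032 - 1*(-50528) = 123032 + 50528 = 173560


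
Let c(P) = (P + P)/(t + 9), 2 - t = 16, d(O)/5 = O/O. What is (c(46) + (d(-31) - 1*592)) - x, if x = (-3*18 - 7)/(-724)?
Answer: -2191853/3620 ≈ -605.48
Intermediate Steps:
d(O) = 5 (d(O) = 5*(O/O) = 5*1 = 5)
t = -14 (t = 2 - 1*16 = 2 - 16 = -14)
c(P) = -2*P/5 (c(P) = (P + P)/(-14 + 9) = (2*P)/(-5) = (2*P)*(-⅕) = -2*P/5)
x = 61/724 (x = (-54 - 7)*(-1/724) = -61*(-1/724) = 61/724 ≈ 0.084254)
(c(46) + (d(-31) - 1*592)) - x = (-⅖*46 + (5 - 1*592)) - 1*61/724 = (-92/5 + (5 - 592)) - 61/724 = (-92/5 - 587) - 61/724 = -3027/5 - 61/724 = -2191853/3620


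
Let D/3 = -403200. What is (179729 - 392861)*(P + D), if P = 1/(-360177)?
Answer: 30951746527635844/120059 ≈ 2.5780e+11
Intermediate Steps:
D = -1209600 (D = 3*(-403200) = -1209600)
P = -1/360177 ≈ -2.7764e-6
(179729 - 392861)*(P + D) = (179729 - 392861)*(-1/360177 - 1209600) = -213132*(-435670099201/360177) = 30951746527635844/120059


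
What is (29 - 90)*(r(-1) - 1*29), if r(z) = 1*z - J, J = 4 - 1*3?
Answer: 1891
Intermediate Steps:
J = 1 (J = 4 - 3 = 1)
r(z) = -1 + z (r(z) = 1*z - 1*1 = z - 1 = -1 + z)
(29 - 90)*(r(-1) - 1*29) = (29 - 90)*((-1 - 1) - 1*29) = -61*(-2 - 29) = -61*(-31) = 1891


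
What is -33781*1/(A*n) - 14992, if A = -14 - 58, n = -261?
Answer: -281763445/18792 ≈ -14994.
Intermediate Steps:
A = -72
-33781*1/(A*n) - 14992 = -33781/((-72*(-261))) - 14992 = -33781/18792 - 14992 = -281763445/18792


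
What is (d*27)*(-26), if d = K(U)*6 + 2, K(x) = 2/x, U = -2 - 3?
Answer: 1404/5 ≈ 280.80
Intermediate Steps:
U = -5
d = -⅖ (d = (2/(-5))*6 + 2 = (2*(-⅕))*6 + 2 = -⅖*6 + 2 = -12/5 + 2 = -⅖ ≈ -0.40000)
(d*27)*(-26) = -⅖*27*(-26) = -54/5*(-26) = 1404/5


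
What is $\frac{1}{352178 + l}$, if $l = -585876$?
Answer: $- \frac{1}{233698} \approx -4.279 \cdot 10^{-6}$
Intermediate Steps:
$\frac{1}{352178 + l} = \frac{1}{352178 - 585876} = \frac{1}{-233698} = - \frac{1}{233698}$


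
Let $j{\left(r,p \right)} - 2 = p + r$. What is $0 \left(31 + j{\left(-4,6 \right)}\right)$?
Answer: $0$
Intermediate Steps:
$j{\left(r,p \right)} = 2 + p + r$ ($j{\left(r,p \right)} = 2 + \left(p + r\right) = 2 + p + r$)
$0 \left(31 + j{\left(-4,6 \right)}\right) = 0 \left(31 + \left(2 + 6 - 4\right)\right) = 0 \left(31 + 4\right) = 0 \cdot 35 = 0$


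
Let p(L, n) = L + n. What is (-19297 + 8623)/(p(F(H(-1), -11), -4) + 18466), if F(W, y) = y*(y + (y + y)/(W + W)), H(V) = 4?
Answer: -42696/74453 ≈ -0.57346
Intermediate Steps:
F(W, y) = y*(y + y/W) (F(W, y) = y*(y + (2*y)/((2*W))) = y*(y + (2*y)*(1/(2*W))) = y*(y + y/W))
(-19297 + 8623)/(p(F(H(-1), -11), -4) + 18466) = (-19297 + 8623)/(((-11)**2*(1 + 4)/4 - 4) + 18466) = -10674/(((1/4)*121*5 - 4) + 18466) = -10674/((605/4 - 4) + 18466) = -10674/(589/4 + 18466) = -10674/74453/4 = -10674*4/74453 = -42696/74453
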